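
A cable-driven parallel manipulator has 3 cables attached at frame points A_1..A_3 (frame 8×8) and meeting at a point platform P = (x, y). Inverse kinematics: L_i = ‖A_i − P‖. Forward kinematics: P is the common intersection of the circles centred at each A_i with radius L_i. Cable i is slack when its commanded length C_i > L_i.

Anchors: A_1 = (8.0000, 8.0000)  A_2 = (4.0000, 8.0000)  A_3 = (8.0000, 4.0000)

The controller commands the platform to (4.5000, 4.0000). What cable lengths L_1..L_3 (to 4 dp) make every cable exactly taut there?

cable 1: Δx=3.5000, Δy=4.0000; L_1 = √(Δx²+Δy²) = 5.3151
cable 2: Δx=-0.5000, Δy=4.0000; L_2 = √(Δx²+Δy²) = 4.0311
cable 3: Δx=3.5000, Δy=0.0000; L_3 = √(Δx²+Δy²) = 3.5000

(5.3151, 4.0311, 3.5000)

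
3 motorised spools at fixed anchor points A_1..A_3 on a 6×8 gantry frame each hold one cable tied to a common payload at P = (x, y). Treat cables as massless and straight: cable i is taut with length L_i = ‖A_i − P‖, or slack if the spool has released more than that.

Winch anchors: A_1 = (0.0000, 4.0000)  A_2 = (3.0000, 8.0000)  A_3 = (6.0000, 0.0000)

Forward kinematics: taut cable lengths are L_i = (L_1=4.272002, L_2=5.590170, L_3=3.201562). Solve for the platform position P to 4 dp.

circle eqns → linear via eq_j − eq_1; set c_j = A_j·A_j − L_j²
c_1 = 0.0000+16.0000−18.2500 = -2.2500
-6.0000·x − 8.0000·y = c_1−c_2 = -44.0000
-12.0000·x + 8.0000·y = c_1−c_3 = -28.0000
solve first two rows → x=4.0000, y=2.5000

(4.0000, 2.5000)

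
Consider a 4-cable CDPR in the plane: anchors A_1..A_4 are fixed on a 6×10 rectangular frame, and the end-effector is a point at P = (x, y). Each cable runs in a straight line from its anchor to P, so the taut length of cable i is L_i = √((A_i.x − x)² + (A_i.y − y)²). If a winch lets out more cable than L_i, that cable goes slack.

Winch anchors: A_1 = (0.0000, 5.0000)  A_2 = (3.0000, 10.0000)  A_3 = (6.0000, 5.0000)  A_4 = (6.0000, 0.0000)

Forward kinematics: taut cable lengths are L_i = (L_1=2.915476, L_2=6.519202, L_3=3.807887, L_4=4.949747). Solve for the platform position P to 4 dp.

(2.5000, 3.5000)

expand ‖A_i−P‖²=L_i² and subtract eq 1 (q_i ≔ ‖A_i‖²−L_i²)
q_1 = 0.0000+25.0000−8.5000 = 16.5000
eq1−eq2 → [-6.0000  -10.0000]·P = -50.0000
eq1−eq3 → [-12.0000  0.0000]·P = -30.0000
eq1−eq4 → [-12.0000  10.0000]·P = 5.0000
2×2 solve → P = (2.5000, 3.5000)
check cable 4: ‖A_4−P‖² = 24.5000 ≈ L_4² = 24.5000 ✓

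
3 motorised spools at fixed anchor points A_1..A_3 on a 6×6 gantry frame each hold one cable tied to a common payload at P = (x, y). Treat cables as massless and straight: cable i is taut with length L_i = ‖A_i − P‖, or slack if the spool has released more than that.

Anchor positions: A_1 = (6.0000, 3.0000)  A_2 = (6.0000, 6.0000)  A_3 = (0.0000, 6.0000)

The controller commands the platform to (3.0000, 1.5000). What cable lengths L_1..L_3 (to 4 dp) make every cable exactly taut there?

(3.3541, 5.4083, 5.4083)

cable 1: Δx=3.0000, Δy=1.5000; L_1 = √(Δx²+Δy²) = 3.3541
cable 2: Δx=3.0000, Δy=4.5000; L_2 = √(Δx²+Δy²) = 5.4083
cable 3: Δx=-3.0000, Δy=4.5000; L_3 = √(Δx²+Δy²) = 5.4083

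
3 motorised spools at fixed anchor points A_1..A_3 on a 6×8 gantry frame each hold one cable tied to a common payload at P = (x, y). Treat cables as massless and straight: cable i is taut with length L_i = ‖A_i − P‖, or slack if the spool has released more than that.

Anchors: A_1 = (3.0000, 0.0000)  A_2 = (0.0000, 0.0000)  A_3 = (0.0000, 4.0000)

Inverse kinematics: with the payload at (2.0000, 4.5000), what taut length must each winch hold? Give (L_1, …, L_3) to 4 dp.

L_1 = √((3.0000−2.0000)² + (0.0000−4.5000)²) = 4.6098
L_2 = √((0.0000−2.0000)² + (0.0000−4.5000)²) = 4.9244
L_3 = √((0.0000−2.0000)² + (4.0000−4.5000)²) = 2.0616

(4.6098, 4.9244, 2.0616)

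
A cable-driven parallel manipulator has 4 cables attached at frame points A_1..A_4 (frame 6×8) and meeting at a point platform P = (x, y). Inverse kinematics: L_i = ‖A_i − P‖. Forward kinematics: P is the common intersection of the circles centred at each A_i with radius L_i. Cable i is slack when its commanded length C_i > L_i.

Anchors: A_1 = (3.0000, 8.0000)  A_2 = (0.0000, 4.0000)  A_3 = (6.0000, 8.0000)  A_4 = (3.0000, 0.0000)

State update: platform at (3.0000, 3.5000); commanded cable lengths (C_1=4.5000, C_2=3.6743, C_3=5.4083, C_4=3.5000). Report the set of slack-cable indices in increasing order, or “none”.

2

cable 1: L_1 = ‖A_1−P‖ = 4.5000;  C_1 = 4.5000 → taut
cable 2: L_2 = ‖A_2−P‖ = 3.0414;  C_2 = 3.6743 → slack
cable 3: L_3 = ‖A_3−P‖ = 5.4083;  C_3 = 5.4083 → taut
cable 4: L_4 = ‖A_4−P‖ = 3.5000;  C_4 = 3.5000 → taut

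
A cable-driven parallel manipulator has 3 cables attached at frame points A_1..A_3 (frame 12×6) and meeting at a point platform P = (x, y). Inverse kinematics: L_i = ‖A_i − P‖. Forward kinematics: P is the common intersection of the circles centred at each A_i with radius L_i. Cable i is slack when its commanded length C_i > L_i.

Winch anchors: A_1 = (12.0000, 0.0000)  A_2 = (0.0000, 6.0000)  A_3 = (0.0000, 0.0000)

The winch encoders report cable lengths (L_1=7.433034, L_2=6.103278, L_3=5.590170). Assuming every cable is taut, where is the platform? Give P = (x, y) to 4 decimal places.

(5.0000, 2.5000)

expand ‖A_i−P‖²=L_i² and subtract eq 1 (k_i ≔ ‖A_i‖²−L_i²)
k_1 = 144.0000+0.0000−55.2500 = 88.7500
eq1−eq2 → [24.0000  -12.0000]·P = 90.0000
eq1−eq3 → [24.0000  0.0000]·P = 120.0000
2×2 solve → P = (5.0000, 2.5000)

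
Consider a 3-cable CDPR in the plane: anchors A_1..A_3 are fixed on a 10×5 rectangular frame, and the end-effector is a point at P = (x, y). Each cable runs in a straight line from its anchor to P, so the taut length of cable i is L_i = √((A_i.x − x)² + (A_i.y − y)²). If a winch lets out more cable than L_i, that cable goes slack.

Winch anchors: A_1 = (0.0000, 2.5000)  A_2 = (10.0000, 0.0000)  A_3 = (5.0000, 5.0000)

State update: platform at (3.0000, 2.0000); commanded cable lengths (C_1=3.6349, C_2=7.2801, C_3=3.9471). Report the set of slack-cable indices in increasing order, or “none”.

cable 1: √((-3.0000)²+(0.5000)²)=3.0414, C_1=3.6349: slack
cable 2: √((7.0000)²+(-2.0000)²)=7.2801, C_2=7.2801: taut
cable 3: √((2.0000)²+(3.0000)²)=3.6056, C_3=3.9471: slack

1, 3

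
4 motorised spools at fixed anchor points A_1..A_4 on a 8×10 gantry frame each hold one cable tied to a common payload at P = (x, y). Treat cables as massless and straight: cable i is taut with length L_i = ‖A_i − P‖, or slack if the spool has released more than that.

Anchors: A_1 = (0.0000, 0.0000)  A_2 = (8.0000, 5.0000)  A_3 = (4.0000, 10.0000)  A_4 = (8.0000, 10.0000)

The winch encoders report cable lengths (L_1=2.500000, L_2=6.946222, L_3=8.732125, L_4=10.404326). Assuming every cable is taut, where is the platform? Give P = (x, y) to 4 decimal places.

expand ‖A_i−P‖²=L_i² and subtract eq 1 (c_i ≔ ‖A_i‖²−L_i²)
c_1 = 0.0000+0.0000−6.2500 = -6.2500
eq1−eq2 → [-16.0000  -10.0000]·P = -47.0000
eq1−eq3 → [-8.0000  -20.0000]·P = -46.0000
eq1−eq4 → [-16.0000  -20.0000]·P = -62.0000
2×2 solve → P = (2.0000, 1.5000)
check cable 4: ‖A_4−P‖² = 108.2500 ≈ L_4² = 108.2500 ✓

(2.0000, 1.5000)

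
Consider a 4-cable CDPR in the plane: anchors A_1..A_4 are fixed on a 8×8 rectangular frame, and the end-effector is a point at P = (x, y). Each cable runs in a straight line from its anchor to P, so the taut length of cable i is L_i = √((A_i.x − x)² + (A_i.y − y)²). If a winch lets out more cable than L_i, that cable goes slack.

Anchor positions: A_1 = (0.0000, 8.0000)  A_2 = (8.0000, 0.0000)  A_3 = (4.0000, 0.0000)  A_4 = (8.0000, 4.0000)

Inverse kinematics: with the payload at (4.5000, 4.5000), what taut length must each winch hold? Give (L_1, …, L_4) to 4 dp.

(5.7009, 5.7009, 4.5277, 3.5355)

L_1 = √((0.0000−4.5000)² + (8.0000−4.5000)²) = 5.7009
L_2 = √((8.0000−4.5000)² + (0.0000−4.5000)²) = 5.7009
L_3 = √((4.0000−4.5000)² + (0.0000−4.5000)²) = 4.5277
L_4 = √((8.0000−4.5000)² + (4.0000−4.5000)²) = 3.5355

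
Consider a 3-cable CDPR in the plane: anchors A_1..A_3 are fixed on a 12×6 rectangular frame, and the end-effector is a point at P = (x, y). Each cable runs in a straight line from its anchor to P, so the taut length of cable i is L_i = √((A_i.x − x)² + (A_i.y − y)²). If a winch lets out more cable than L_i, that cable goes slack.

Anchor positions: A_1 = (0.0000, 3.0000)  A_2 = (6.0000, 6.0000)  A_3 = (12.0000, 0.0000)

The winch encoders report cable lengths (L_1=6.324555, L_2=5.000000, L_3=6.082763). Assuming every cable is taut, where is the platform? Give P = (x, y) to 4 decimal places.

(6.0000, 1.0000)

circle eqns → linear via eq_j − eq_1; set k_j = A_j·A_j − L_j²
k_1 = 0.0000+9.0000−40.0000 = -31.0000
-12.0000·x − 6.0000·y = k_1−k_2 = -78.0000
-24.0000·x + 6.0000·y = k_1−k_3 = -138.0000
solve first two rows → x=6.0000, y=1.0000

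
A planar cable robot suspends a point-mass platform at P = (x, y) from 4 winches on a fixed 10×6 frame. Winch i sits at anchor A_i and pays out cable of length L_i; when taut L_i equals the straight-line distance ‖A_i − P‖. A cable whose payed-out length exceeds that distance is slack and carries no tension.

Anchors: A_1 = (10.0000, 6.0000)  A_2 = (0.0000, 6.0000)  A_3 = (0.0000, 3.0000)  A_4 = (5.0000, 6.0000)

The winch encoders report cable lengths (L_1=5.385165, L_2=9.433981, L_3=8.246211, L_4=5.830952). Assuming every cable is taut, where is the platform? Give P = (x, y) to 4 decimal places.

circle eqns → linear via eq_j − eq_1; set k_j = A_j·A_j − L_j²
k_1 = 100.0000+36.0000−29.0000 = 107.0000
20.0000·x + 0.0000·y = k_1−k_2 = 160.0000
20.0000·x + 6.0000·y = k_1−k_3 = 166.0000
10.0000·x + 0.0000·y = k_1−k_4 = 80.0000
solve first two rows → x=8.0000, y=1.0000
check cable 4: ‖A_4−P‖² = 34.0000 ≈ L_4² = 34.0000 ✓

(8.0000, 1.0000)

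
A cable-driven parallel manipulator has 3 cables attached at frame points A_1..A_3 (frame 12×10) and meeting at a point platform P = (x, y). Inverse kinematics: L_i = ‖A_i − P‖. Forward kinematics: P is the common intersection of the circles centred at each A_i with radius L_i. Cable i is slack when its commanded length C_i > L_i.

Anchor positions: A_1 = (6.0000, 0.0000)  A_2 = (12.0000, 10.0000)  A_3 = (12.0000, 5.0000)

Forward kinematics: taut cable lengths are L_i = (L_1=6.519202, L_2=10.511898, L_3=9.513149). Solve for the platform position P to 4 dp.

(2.5000, 5.5000)

expand ‖A_i−P‖²=L_i² and subtract eq 1 (q_i ≔ ‖A_i‖²−L_i²)
q_1 = 36.0000+0.0000−42.5000 = -6.5000
eq1−eq2 → [-12.0000  -20.0000]·P = -140.0000
eq1−eq3 → [-12.0000  -10.0000]·P = -85.0000
2×2 solve → P = (2.5000, 5.5000)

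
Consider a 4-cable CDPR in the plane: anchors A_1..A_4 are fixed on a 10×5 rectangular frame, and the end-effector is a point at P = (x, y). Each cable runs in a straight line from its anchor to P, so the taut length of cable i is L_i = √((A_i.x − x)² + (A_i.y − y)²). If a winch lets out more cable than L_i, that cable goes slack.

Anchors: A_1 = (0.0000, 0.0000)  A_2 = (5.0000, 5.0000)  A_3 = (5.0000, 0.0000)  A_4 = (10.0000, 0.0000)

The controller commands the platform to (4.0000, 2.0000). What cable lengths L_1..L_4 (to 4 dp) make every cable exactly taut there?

cable 1: Δx=-4.0000, Δy=-2.0000; L_1 = √(Δx²+Δy²) = 4.4721
cable 2: Δx=1.0000, Δy=3.0000; L_2 = √(Δx²+Δy²) = 3.1623
cable 3: Δx=1.0000, Δy=-2.0000; L_3 = √(Δx²+Δy²) = 2.2361
cable 4: Δx=6.0000, Δy=-2.0000; L_4 = √(Δx²+Δy²) = 6.3246

(4.4721, 3.1623, 2.2361, 6.3246)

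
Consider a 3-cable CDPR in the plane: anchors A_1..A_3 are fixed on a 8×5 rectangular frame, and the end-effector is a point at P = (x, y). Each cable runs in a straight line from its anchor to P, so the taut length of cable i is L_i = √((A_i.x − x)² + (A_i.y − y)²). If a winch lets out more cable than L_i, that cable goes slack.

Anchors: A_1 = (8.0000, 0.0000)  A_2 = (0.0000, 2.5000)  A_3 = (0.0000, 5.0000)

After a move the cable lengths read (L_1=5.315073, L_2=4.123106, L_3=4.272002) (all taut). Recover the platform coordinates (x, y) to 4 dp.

(4.0000, 3.5000)

each cable: (A_i−P)·(A_i−P) = L_i²; let q_i = ‖A_i‖²−L_i²
q_1 = 64.0000+0.0000−28.2500 = 35.7500
row 1: 16.0000x − 5.0000y = 46.5000  (q_2=-10.7500)
row 2: 16.0000x − 10.0000y = 29.0000  (q_3=6.7500)
Cramer on rows 1–2 → x = 4.0000, y = 3.5000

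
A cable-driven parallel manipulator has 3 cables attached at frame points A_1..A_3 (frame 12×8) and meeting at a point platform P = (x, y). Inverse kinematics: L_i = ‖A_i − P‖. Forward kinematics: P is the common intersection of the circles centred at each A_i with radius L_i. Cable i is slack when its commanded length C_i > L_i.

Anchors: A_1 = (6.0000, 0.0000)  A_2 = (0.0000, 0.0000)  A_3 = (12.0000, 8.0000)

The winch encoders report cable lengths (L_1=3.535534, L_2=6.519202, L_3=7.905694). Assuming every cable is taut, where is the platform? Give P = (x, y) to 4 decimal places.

each cable: (A_i−P)·(A_i−P) = L_i²; let c_i = ‖A_i‖²−L_i²
c_1 = 36.0000+0.0000−12.5000 = 23.5000
row 1: 12.0000x + 0.0000y = 66.0000  (c_2=-42.5000)
row 2: -12.0000x − 16.0000y = -122.0000  (c_3=145.5000)
Cramer on rows 1–2 → x = 5.5000, y = 3.5000

(5.5000, 3.5000)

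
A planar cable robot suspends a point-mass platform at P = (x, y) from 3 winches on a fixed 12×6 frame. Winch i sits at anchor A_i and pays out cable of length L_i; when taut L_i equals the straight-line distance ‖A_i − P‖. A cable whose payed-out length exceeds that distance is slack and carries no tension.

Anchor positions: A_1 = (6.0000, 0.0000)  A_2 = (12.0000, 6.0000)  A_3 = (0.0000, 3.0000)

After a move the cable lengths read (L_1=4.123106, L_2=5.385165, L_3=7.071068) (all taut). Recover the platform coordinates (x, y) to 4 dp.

expand ‖A_i−P‖²=L_i² and subtract eq 1 (q_i ≔ ‖A_i‖²−L_i²)
q_1 = 36.0000+0.0000−17.0000 = 19.0000
eq1−eq2 → [-12.0000  -12.0000]·P = -132.0000
eq1−eq3 → [12.0000  -6.0000]·P = 60.0000
2×2 solve → P = (7.0000, 4.0000)

(7.0000, 4.0000)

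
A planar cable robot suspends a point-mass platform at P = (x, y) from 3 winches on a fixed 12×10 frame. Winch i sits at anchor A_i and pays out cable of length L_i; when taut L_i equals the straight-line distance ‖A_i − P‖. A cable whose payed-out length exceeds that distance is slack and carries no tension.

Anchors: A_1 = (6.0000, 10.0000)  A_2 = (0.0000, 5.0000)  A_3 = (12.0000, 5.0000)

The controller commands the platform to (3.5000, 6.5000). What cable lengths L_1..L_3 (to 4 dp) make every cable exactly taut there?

L_1 = √((6.0000−3.5000)² + (10.0000−6.5000)²) = 4.3012
L_2 = √((0.0000−3.5000)² + (5.0000−6.5000)²) = 3.8079
L_3 = √((12.0000−3.5000)² + (5.0000−6.5000)²) = 8.6313

(4.3012, 3.8079, 8.6313)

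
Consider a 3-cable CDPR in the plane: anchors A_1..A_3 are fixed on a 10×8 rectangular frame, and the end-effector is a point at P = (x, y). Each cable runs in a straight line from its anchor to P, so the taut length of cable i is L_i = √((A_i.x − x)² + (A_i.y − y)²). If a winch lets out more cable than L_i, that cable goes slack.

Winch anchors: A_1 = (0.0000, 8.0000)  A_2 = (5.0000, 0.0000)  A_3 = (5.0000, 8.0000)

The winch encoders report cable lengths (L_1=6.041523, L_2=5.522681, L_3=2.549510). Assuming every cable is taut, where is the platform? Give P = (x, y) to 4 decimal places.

(5.5000, 5.5000)

expand ‖A_i−P‖²=L_i² and subtract eq 1 (c_i ≔ ‖A_i‖²−L_i²)
c_1 = 0.0000+64.0000−36.5000 = 27.5000
eq1−eq2 → [-10.0000  16.0000]·P = 33.0000
eq1−eq3 → [-10.0000  0.0000]·P = -55.0000
2×2 solve → P = (5.5000, 5.5000)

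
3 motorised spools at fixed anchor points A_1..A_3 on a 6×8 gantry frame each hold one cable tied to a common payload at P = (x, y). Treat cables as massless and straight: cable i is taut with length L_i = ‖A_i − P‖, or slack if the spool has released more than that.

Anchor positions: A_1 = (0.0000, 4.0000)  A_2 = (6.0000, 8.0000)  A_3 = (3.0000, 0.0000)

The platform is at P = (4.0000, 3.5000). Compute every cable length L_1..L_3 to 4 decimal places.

L_1: Δ = A_1−P = (-4.0000, 0.5000) → ‖Δ‖ = √16.2500 = 4.0311
L_2: Δ = A_2−P = (2.0000, 4.5000) → ‖Δ‖ = √24.2500 = 4.9244
L_3: Δ = A_3−P = (-1.0000, -3.5000) → ‖Δ‖ = √13.2500 = 3.6401

(4.0311, 4.9244, 3.6401)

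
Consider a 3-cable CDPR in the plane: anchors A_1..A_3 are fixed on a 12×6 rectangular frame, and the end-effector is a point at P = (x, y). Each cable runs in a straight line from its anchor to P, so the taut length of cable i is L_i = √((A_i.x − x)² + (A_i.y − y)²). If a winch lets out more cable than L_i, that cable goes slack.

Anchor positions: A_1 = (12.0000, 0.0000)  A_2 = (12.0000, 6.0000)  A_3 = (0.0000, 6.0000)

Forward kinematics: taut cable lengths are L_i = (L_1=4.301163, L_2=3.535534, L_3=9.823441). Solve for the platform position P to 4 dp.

(9.5000, 3.5000)

expand ‖A_i−P‖²=L_i² and subtract eq 1 (q_i ≔ ‖A_i‖²−L_i²)
q_1 = 144.0000+0.0000−18.5000 = 125.5000
eq1−eq2 → [0.0000  -12.0000]·P = -42.0000
eq1−eq3 → [24.0000  -12.0000]·P = 186.0000
2×2 solve → P = (9.5000, 3.5000)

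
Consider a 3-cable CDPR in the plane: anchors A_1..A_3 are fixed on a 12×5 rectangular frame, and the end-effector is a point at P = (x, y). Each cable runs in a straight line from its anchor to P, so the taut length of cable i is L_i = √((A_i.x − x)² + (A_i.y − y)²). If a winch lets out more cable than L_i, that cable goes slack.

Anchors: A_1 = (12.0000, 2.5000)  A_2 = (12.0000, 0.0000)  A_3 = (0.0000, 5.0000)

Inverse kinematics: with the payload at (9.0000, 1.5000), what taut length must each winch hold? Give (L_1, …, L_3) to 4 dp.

(3.1623, 3.3541, 9.6566)

L_1: Δ = A_1−P = (3.0000, 1.0000) → ‖Δ‖ = √10.0000 = 3.1623
L_2: Δ = A_2−P = (3.0000, -1.5000) → ‖Δ‖ = √11.2500 = 3.3541
L_3: Δ = A_3−P = (-9.0000, 3.5000) → ‖Δ‖ = √93.2500 = 9.6566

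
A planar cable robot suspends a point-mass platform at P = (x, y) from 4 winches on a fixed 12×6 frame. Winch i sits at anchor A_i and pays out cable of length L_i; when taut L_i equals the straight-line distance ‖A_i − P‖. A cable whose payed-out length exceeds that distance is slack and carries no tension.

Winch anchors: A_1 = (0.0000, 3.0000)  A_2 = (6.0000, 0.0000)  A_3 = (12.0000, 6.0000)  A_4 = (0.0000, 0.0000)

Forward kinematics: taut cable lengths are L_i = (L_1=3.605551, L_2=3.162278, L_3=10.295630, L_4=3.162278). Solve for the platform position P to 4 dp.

expand ‖A_i−P‖²=L_i² and subtract eq 1 (k_i ≔ ‖A_i‖²−L_i²)
k_1 = 0.0000+9.0000−13.0000 = -4.0000
eq1−eq2 → [-12.0000  6.0000]·P = -30.0000
eq1−eq3 → [-24.0000  -6.0000]·P = -78.0000
eq1−eq4 → [0.0000  6.0000]·P = 6.0000
2×2 solve → P = (3.0000, 1.0000)
check cable 4: ‖A_4−P‖² = 10.0000 ≈ L_4² = 10.0000 ✓

(3.0000, 1.0000)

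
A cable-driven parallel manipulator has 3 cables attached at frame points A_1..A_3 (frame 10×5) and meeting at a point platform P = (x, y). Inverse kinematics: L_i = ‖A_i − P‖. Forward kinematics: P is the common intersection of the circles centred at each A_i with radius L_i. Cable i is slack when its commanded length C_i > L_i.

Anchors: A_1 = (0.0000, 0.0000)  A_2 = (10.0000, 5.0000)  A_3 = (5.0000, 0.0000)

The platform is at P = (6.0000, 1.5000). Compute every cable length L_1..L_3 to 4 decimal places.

cable 1: Δx=-6.0000, Δy=-1.5000; L_1 = √(Δx²+Δy²) = 6.1847
cable 2: Δx=4.0000, Δy=3.5000; L_2 = √(Δx²+Δy²) = 5.3151
cable 3: Δx=-1.0000, Δy=-1.5000; L_3 = √(Δx²+Δy²) = 1.8028

(6.1847, 5.3151, 1.8028)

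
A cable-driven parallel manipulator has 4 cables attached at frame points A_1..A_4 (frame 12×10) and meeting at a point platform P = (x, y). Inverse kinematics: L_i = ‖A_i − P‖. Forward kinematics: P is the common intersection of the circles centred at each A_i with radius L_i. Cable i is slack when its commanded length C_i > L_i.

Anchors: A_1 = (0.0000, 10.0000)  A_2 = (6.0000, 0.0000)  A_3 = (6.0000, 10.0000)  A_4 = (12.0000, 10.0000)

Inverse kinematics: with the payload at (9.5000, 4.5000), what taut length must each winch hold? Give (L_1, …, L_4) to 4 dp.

(10.9772, 5.7009, 6.5192, 6.0415)

L_1: Δ = A_1−P = (-9.5000, 5.5000) → ‖Δ‖ = √120.5000 = 10.9772
L_2: Δ = A_2−P = (-3.5000, -4.5000) → ‖Δ‖ = √32.5000 = 5.7009
L_3: Δ = A_3−P = (-3.5000, 5.5000) → ‖Δ‖ = √42.5000 = 6.5192
L_4: Δ = A_4−P = (2.5000, 5.5000) → ‖Δ‖ = √36.5000 = 6.0415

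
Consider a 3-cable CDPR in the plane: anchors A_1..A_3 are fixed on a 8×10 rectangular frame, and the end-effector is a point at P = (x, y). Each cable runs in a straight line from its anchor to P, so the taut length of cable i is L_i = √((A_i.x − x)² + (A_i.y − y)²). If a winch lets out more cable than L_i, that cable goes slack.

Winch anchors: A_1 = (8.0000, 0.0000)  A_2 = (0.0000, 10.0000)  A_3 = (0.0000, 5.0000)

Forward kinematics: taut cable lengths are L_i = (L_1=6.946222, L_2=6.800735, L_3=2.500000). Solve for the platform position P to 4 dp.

(2.0000, 3.5000)

circle eqns → linear via eq_j − eq_1; set q_j = A_j·A_j − L_j²
q_1 = 64.0000+0.0000−48.2500 = 15.7500
16.0000·x − 20.0000·y = q_1−q_2 = -38.0000
16.0000·x − 10.0000·y = q_1−q_3 = -3.0000
solve first two rows → x=2.0000, y=3.5000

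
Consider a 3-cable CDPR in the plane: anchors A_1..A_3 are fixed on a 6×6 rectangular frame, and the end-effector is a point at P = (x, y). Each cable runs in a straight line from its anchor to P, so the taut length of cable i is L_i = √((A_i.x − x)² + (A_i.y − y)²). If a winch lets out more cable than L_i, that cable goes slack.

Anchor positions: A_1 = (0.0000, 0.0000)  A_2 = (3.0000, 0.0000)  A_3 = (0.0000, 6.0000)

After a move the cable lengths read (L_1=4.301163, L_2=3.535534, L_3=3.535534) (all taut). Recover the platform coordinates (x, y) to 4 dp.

circle eqns → linear via eq_j − eq_1; set q_j = A_j·A_j − L_j²
q_1 = 0.0000+0.0000−18.5000 = -18.5000
-6.0000·x + 0.0000·y = q_1−q_2 = -15.0000
0.0000·x − 12.0000·y = q_1−q_3 = -42.0000
solve first two rows → x=2.5000, y=3.5000

(2.5000, 3.5000)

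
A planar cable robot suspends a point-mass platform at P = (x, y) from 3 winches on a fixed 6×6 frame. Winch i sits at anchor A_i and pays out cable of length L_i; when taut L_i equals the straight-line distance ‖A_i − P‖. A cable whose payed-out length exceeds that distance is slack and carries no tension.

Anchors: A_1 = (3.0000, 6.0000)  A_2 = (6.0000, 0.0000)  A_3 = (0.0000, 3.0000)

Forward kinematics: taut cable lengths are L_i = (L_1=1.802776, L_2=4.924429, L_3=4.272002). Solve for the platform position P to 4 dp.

circle eqns → linear via eq_j − eq_1; set c_j = A_j·A_j − L_j²
c_1 = 9.0000+36.0000−3.2500 = 41.7500
-6.0000·x + 12.0000·y = c_1−c_2 = 30.0000
6.0000·x + 6.0000·y = c_1−c_3 = 51.0000
solve first two rows → x=4.0000, y=4.5000

(4.0000, 4.5000)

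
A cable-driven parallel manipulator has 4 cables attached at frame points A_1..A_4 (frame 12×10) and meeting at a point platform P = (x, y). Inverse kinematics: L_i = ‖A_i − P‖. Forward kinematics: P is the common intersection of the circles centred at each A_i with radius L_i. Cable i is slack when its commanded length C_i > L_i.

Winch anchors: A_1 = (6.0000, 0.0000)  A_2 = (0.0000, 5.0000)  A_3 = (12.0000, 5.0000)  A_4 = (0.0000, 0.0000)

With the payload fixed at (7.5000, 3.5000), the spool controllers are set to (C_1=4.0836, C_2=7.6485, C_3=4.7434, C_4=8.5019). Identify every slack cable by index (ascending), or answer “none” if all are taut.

i=1: geometric 3.8079 vs commanded 4.0836 ⇒ slack
i=2: geometric 7.6485 vs commanded 7.6485 ⇒ taut
i=3: geometric 4.7434 vs commanded 4.7434 ⇒ taut
i=4: geometric 8.2765 vs commanded 8.5019 ⇒ slack

1, 4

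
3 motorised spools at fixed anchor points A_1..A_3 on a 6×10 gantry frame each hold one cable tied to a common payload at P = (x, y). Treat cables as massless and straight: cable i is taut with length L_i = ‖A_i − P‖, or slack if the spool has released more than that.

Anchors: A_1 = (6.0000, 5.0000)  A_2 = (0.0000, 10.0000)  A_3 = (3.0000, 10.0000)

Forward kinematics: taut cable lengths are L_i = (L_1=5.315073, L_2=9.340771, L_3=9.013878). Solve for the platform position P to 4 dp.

(2.5000, 1.0000)

circle eqns → linear via eq_j − eq_1; set k_j = A_j·A_j − L_j²
k_1 = 36.0000+25.0000−28.2500 = 32.7500
12.0000·x − 10.0000·y = k_1−k_2 = 20.0000
6.0000·x − 10.0000·y = k_1−k_3 = 5.0000
solve first two rows → x=2.5000, y=1.0000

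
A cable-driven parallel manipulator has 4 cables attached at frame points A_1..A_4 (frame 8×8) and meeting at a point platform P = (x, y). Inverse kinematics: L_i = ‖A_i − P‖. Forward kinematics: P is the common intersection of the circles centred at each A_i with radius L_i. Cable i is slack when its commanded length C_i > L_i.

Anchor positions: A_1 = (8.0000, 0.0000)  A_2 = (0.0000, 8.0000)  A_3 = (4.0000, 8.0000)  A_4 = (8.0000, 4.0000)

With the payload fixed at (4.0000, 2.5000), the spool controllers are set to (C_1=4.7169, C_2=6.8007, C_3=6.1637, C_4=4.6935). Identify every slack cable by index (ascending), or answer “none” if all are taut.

3, 4

cable 1: L_1 = ‖A_1−P‖ = 4.7170;  C_1 = 4.7169 → taut
cable 2: L_2 = ‖A_2−P‖ = 6.8007;  C_2 = 6.8007 → taut
cable 3: L_3 = ‖A_3−P‖ = 5.5000;  C_3 = 6.1637 → slack
cable 4: L_4 = ‖A_4−P‖ = 4.2720;  C_4 = 4.6935 → slack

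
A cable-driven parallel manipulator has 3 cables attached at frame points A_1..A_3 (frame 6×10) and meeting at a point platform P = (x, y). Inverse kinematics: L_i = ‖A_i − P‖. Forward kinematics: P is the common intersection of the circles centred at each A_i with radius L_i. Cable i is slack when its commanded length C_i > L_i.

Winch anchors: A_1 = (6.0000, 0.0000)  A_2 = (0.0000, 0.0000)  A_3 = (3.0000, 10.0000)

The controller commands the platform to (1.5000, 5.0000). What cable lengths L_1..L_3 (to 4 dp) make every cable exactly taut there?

L_1: Δ = A_1−P = (4.5000, -5.0000) → ‖Δ‖ = √45.2500 = 6.7268
L_2: Δ = A_2−P = (-1.5000, -5.0000) → ‖Δ‖ = √27.2500 = 5.2202
L_3: Δ = A_3−P = (1.5000, 5.0000) → ‖Δ‖ = √27.2500 = 5.2202

(6.7268, 5.2202, 5.2202)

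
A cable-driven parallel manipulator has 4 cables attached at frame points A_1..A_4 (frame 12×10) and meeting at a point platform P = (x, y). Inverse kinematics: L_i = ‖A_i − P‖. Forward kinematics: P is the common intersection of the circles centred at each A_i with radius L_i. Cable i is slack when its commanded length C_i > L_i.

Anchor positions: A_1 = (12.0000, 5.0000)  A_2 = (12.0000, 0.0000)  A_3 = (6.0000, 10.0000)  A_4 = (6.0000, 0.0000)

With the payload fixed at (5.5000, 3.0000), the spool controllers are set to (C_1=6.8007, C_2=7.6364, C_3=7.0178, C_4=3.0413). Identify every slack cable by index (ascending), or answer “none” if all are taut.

i=1: geometric 6.8007 vs commanded 6.8007 ⇒ taut
i=2: geometric 7.1589 vs commanded 7.6364 ⇒ slack
i=3: geometric 7.0178 vs commanded 7.0178 ⇒ taut
i=4: geometric 3.0414 vs commanded 3.0413 ⇒ taut

2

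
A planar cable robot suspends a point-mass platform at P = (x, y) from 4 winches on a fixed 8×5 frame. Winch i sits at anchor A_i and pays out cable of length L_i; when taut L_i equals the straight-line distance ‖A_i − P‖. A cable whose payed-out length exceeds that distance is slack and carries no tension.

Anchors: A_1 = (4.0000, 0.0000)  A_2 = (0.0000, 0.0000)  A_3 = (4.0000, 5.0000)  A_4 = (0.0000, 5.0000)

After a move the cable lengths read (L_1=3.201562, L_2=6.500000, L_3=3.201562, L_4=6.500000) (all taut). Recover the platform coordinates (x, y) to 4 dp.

(6.0000, 2.5000)

expand ‖A_i−P‖²=L_i² and subtract eq 1 (q_i ≔ ‖A_i‖²−L_i²)
q_1 = 16.0000+0.0000−10.2500 = 5.7500
eq1−eq2 → [8.0000  0.0000]·P = 48.0000
eq1−eq3 → [0.0000  -10.0000]·P = -25.0000
eq1−eq4 → [8.0000  -10.0000]·P = 23.0000
2×2 solve → P = (6.0000, 2.5000)
check cable 4: ‖A_4−P‖² = 42.2500 ≈ L_4² = 42.2500 ✓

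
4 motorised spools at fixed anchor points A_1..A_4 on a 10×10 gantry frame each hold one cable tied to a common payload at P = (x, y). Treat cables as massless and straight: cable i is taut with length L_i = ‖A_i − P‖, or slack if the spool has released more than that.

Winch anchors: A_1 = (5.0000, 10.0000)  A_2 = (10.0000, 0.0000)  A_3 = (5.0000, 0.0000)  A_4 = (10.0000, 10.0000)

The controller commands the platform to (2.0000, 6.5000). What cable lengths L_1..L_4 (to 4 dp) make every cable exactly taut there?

L_1 = √((5.0000−2.0000)² + (10.0000−6.5000)²) = 4.6098
L_2 = √((10.0000−2.0000)² + (0.0000−6.5000)²) = 10.3078
L_3 = √((5.0000−2.0000)² + (0.0000−6.5000)²) = 7.1589
L_4 = √((10.0000−2.0000)² + (10.0000−6.5000)²) = 8.7321

(4.6098, 10.3078, 7.1589, 8.7321)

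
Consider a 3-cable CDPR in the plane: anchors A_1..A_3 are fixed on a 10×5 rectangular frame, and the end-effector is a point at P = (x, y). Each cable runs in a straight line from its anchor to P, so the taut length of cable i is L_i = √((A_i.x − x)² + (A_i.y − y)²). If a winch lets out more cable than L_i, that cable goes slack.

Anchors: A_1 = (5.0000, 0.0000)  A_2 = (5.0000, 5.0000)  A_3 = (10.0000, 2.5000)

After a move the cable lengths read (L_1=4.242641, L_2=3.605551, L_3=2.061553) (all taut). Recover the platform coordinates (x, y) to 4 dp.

(8.0000, 3.0000)

circle eqns → linear via eq_j − eq_1; set k_j = A_j·A_j − L_j²
k_1 = 25.0000+0.0000−18.0000 = 7.0000
0.0000·x − 10.0000·y = k_1−k_2 = -30.0000
-10.0000·x − 5.0000·y = k_1−k_3 = -95.0000
solve first two rows → x=8.0000, y=3.0000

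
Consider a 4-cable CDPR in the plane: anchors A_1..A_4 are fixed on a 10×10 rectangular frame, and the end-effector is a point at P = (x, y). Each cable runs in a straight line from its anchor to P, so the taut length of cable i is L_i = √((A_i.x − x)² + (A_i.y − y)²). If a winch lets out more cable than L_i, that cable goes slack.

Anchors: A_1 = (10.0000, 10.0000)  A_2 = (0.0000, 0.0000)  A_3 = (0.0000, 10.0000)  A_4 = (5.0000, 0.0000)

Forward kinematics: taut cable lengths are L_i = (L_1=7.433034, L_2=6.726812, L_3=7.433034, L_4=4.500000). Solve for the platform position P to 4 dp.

(5.0000, 4.5000)

each cable: (A_i−P)·(A_i−P) = L_i²; let c_i = ‖A_i‖²−L_i²
c_1 = 100.0000+100.0000−55.2500 = 144.7500
row 1: 20.0000x + 20.0000y = 190.0000  (c_2=-45.2500)
row 2: 20.0000x + 0.0000y = 100.0000  (c_3=44.7500)
row 3: 10.0000x + 20.0000y = 140.0000  (c_4=4.7500)
Cramer on rows 1–2 → x = 5.0000, y = 4.5000
check cable 4: ‖A_4−P‖² = 20.2500 ≈ L_4² = 20.2500 ✓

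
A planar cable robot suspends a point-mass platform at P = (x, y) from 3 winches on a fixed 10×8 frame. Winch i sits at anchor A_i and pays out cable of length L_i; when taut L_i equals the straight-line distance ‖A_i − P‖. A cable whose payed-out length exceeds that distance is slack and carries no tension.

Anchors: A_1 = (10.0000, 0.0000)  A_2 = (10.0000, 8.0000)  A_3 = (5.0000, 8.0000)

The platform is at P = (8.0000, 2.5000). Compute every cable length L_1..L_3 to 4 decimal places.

(3.2016, 5.8523, 6.2650)

cable 1: Δx=2.0000, Δy=-2.5000; L_1 = √(Δx²+Δy²) = 3.2016
cable 2: Δx=2.0000, Δy=5.5000; L_2 = √(Δx²+Δy²) = 5.8523
cable 3: Δx=-3.0000, Δy=5.5000; L_3 = √(Δx²+Δy²) = 6.2650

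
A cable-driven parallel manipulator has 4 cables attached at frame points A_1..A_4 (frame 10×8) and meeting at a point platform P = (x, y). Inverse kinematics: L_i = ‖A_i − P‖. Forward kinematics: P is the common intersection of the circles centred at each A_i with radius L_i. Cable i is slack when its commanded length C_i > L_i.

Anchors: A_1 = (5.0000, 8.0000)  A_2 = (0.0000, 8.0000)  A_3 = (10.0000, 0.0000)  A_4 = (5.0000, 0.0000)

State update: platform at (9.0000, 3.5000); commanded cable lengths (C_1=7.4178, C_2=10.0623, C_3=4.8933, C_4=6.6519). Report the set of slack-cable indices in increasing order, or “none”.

i=1: geometric 6.0208 vs commanded 7.4178 ⇒ slack
i=2: geometric 10.0623 vs commanded 10.0623 ⇒ taut
i=3: geometric 3.6401 vs commanded 4.8933 ⇒ slack
i=4: geometric 5.3151 vs commanded 6.6519 ⇒ slack

1, 3, 4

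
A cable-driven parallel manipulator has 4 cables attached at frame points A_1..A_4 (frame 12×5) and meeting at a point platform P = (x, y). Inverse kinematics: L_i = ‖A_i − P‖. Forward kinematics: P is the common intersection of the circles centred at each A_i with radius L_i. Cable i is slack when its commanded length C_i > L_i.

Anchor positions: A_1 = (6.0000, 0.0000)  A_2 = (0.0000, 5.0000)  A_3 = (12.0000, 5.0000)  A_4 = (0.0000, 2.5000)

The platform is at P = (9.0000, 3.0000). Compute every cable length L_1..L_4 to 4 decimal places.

(4.2426, 9.2195, 3.6056, 9.0139)

cable 1: Δx=-3.0000, Δy=-3.0000; L_1 = √(Δx²+Δy²) = 4.2426
cable 2: Δx=-9.0000, Δy=2.0000; L_2 = √(Δx²+Δy²) = 9.2195
cable 3: Δx=3.0000, Δy=2.0000; L_3 = √(Δx²+Δy²) = 3.6056
cable 4: Δx=-9.0000, Δy=-0.5000; L_4 = √(Δx²+Δy²) = 9.0139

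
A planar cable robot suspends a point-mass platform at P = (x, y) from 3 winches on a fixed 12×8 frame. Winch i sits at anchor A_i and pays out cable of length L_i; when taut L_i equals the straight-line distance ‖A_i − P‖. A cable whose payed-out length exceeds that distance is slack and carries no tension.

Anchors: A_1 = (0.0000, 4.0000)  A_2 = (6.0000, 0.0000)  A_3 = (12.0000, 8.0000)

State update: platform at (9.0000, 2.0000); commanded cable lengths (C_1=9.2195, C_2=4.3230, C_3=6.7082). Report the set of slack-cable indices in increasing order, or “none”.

cable 1: L_1 = ‖A_1−P‖ = 9.2195;  C_1 = 9.2195 → taut
cable 2: L_2 = ‖A_2−P‖ = 3.6056;  C_2 = 4.3230 → slack
cable 3: L_3 = ‖A_3−P‖ = 6.7082;  C_3 = 6.7082 → taut

2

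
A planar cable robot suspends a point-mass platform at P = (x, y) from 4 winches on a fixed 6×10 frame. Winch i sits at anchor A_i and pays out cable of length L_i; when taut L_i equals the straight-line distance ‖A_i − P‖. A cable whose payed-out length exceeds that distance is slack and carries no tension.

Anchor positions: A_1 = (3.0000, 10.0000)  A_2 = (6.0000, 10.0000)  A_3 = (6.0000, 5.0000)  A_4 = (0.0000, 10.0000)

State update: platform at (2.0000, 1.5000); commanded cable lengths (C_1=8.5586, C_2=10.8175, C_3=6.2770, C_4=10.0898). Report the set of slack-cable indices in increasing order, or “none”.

cable 1: L_1 = ‖A_1−P‖ = 8.5586;  C_1 = 8.5586 → taut
cable 2: L_2 = ‖A_2−P‖ = 9.3941;  C_2 = 10.8175 → slack
cable 3: L_3 = ‖A_3−P‖ = 5.3151;  C_3 = 6.2770 → slack
cable 4: L_4 = ‖A_4−P‖ = 8.7321;  C_4 = 10.0898 → slack

2, 3, 4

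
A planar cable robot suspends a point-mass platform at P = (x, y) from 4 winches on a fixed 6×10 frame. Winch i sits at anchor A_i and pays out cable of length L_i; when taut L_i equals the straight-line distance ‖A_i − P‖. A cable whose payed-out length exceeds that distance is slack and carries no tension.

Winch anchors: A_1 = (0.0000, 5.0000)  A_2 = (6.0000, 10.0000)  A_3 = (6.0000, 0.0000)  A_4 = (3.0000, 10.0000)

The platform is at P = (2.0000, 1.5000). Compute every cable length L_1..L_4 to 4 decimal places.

(4.0311, 9.3941, 4.2720, 8.5586)

L_1 = √((0.0000−2.0000)² + (5.0000−1.5000)²) = 4.0311
L_2 = √((6.0000−2.0000)² + (10.0000−1.5000)²) = 9.3941
L_3 = √((6.0000−2.0000)² + (0.0000−1.5000)²) = 4.2720
L_4 = √((3.0000−2.0000)² + (10.0000−1.5000)²) = 8.5586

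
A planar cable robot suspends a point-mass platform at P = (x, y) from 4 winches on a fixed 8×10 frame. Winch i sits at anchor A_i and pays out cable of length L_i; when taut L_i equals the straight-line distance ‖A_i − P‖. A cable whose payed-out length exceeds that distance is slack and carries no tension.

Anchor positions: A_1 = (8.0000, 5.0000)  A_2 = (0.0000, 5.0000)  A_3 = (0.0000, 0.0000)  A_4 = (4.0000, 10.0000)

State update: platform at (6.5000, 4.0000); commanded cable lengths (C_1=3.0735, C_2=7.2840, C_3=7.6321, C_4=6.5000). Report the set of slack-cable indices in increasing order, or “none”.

cable 1: L_1 = ‖A_1−P‖ = 1.8028;  C_1 = 3.0735 → slack
cable 2: L_2 = ‖A_2−P‖ = 6.5765;  C_2 = 7.2840 → slack
cable 3: L_3 = ‖A_3−P‖ = 7.6322;  C_3 = 7.6321 → taut
cable 4: L_4 = ‖A_4−P‖ = 6.5000;  C_4 = 6.5000 → taut

1, 2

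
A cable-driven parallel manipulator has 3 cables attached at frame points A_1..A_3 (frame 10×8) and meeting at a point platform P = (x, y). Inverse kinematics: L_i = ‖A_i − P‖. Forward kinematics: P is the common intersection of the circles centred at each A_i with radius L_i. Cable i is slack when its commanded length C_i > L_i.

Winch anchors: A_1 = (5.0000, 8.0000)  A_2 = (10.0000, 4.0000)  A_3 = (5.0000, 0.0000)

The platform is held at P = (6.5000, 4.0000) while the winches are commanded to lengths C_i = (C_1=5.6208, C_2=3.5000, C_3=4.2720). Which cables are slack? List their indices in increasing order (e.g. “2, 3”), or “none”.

cable 1: L_1 = ‖A_1−P‖ = 4.2720;  C_1 = 5.6208 → slack
cable 2: L_2 = ‖A_2−P‖ = 3.5000;  C_2 = 3.5000 → taut
cable 3: L_3 = ‖A_3−P‖ = 4.2720;  C_3 = 4.2720 → taut

1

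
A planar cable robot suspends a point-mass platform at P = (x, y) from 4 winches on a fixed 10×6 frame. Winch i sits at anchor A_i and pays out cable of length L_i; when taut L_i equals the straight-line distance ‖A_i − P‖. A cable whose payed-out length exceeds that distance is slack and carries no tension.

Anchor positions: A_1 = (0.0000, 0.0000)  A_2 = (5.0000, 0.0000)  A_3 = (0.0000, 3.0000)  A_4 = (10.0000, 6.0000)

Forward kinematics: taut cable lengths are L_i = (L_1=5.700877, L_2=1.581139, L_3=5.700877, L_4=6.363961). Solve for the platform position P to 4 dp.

each cable: (A_i−P)·(A_i−P) = L_i²; let q_i = ‖A_i‖²−L_i²
q_1 = 0.0000+0.0000−32.5000 = -32.5000
row 1: -10.0000x + 0.0000y = -55.0000  (q_2=22.5000)
row 2: 0.0000x − 6.0000y = -9.0000  (q_3=-23.5000)
row 3: -20.0000x − 12.0000y = -128.0000  (q_4=95.5000)
Cramer on rows 1–2 → x = 5.5000, y = 1.5000
check cable 4: ‖A_4−P‖² = 40.5000 ≈ L_4² = 40.5000 ✓

(5.5000, 1.5000)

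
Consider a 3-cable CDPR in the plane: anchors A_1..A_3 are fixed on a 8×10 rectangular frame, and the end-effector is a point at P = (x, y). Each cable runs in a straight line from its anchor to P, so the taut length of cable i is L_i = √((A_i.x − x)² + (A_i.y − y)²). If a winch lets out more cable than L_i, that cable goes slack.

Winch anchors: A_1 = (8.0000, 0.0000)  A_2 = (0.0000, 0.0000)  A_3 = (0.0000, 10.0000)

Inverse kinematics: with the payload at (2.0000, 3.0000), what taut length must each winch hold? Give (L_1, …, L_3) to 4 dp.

cable 1: Δx=6.0000, Δy=-3.0000; L_1 = √(Δx²+Δy²) = 6.7082
cable 2: Δx=-2.0000, Δy=-3.0000; L_2 = √(Δx²+Δy²) = 3.6056
cable 3: Δx=-2.0000, Δy=7.0000; L_3 = √(Δx²+Δy²) = 7.2801

(6.7082, 3.6056, 7.2801)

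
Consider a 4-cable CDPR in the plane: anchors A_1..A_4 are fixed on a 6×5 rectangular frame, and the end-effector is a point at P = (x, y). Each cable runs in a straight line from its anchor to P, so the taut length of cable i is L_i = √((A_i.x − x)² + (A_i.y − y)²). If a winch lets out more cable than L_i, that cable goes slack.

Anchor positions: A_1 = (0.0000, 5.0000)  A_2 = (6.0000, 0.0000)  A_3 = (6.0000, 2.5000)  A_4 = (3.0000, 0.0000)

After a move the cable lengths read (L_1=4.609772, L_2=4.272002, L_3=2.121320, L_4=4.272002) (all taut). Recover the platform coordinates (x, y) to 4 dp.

expand ‖A_i−P‖²=L_i² and subtract eq 1 (c_i ≔ ‖A_i‖²−L_i²)
c_1 = 0.0000+25.0000−21.2500 = 3.7500
eq1−eq2 → [-12.0000  10.0000]·P = -14.0000
eq1−eq3 → [-12.0000  5.0000]·P = -34.0000
eq1−eq4 → [-6.0000  10.0000]·P = 13.0000
2×2 solve → P = (4.5000, 4.0000)
check cable 4: ‖A_4−P‖² = 18.2500 ≈ L_4² = 18.2500 ✓

(4.5000, 4.0000)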